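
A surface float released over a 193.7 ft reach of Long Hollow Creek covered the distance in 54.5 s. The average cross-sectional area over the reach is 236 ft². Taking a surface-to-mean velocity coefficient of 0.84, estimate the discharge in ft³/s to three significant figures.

v_surface = L / t̄ = 193.7 / 54.5 = 3.554 ft/s
v_mean = 0.84 × 3.554 = 2.985 ft/s
Q = A × v_mean = 236 × 2.985 = 704.6 ft³/s

705 ft³/s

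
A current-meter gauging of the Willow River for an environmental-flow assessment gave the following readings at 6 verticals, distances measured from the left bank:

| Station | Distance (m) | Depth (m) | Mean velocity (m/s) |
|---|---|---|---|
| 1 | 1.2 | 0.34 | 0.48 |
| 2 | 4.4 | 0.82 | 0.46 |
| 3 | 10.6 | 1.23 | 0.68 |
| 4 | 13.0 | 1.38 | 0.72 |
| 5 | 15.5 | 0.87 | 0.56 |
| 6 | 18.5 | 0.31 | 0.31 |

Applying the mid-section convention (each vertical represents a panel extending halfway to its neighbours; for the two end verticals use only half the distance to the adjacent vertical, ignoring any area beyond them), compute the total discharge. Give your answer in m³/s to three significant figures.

9.55 m³/s

w_1 = (4.4 − 1.2)/2 = 1.6 m; q_1 = 0.48 × 0.34 × 1.6 = 0.2611 m³/s
w_2 = (10.6 − 1.2)/2 = 4.7 m; q_2 = 0.46 × 0.82 × 4.7 = 1.773 m³/s
w_3 = (13.0 − 4.4)/2 = 4.3 m; q_3 = 0.68 × 1.23 × 4.3 = 3.597 m³/s
w_4 = (15.5 − 10.6)/2 = 2.45 m; q_4 = 0.72 × 1.38 × 2.45 = 2.434 m³/s
w_5 = (18.5 − 13.0)/2 = 2.75 m; q_5 = 0.56 × 0.87 × 2.75 = 1.340 m³/s
w_6 = (18.5 − 15.5)/2 = 1.5 m; q_6 = 0.31 × 0.31 × 1.5 = 0.1442 m³/s
Q = Σ qᵢ = 9.549 m³/s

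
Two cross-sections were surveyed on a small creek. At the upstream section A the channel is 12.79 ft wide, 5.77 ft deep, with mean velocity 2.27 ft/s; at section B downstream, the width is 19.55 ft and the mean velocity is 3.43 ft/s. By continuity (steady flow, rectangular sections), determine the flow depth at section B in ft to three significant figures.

2.50 ft

Q = A₁V₁ = (12.79×5.77) × 2.27 = 167.5 ft³/s
d₂ = Q/(b₂ V₂) = 167.5/(19.55×3.43) = 2.498 ft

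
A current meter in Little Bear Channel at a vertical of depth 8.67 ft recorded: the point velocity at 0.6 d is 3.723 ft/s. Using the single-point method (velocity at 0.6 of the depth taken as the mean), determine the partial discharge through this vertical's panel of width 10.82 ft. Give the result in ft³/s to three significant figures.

v̄ = v₀.₆ = 3.723 ft/s
q = v̄ × d × w = 3.723 × 8.67 × 10.82 = 349.3 ft³/s

349 ft³/s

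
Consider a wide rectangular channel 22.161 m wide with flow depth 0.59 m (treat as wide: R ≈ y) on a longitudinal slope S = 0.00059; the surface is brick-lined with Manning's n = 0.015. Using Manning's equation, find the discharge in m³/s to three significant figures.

14.9 m³/s

A = b·y = 22.161 × 0.59 = 13.07 m²
Wide channel: R ≈ y = 0.59 m
Q = (1/n)·A·R^(2/3)·S^(1/2) = (1/0.015) × 13.07 × 0.5900^(2/3) × 0.00059^(1/2) = 14.89 m³/s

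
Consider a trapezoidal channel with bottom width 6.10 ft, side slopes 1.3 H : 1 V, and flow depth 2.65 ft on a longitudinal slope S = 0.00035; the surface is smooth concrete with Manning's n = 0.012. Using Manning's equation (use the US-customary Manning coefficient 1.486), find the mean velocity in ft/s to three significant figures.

3.31 ft/s

A = (b + z·y)·y = (6.10 + 1.3×2.65)×2.65 = 25.29 ft²
P = b + 2y√(1+z²) = 6.10 + 2×2.65×√(1+1.3²) = 14.79 ft
R = A/P = 25.29/14.79 = 1.710 ft
Q = (1.486/n)·A·R^(2/3)·S^(1/2) = (1.486/0.012) × 25.29 × 1.710^(2/3) × 0.00035^(1/2) = 83.79 ft³/s
V = Q/A = 83.79/25.29 = 3.313 ft/s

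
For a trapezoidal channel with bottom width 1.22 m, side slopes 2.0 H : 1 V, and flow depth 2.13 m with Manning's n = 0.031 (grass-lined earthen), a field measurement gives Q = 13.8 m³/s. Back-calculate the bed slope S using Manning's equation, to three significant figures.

A = (b + z·y)·y = (1.22 + 2.0×2.13)×2.13 = 11.67 m²
P = b + 2y√(1+z²) = 1.22 + 2×2.13×√(1+2.0²) = 10.75 m
R = A/P = 11.67/10.75 = 1.086 m
S = (Q·n / (1·A·R^(2/3)))² = (13.8×0.031 / (1×11.67×1.057))² = 0.001203

0.00120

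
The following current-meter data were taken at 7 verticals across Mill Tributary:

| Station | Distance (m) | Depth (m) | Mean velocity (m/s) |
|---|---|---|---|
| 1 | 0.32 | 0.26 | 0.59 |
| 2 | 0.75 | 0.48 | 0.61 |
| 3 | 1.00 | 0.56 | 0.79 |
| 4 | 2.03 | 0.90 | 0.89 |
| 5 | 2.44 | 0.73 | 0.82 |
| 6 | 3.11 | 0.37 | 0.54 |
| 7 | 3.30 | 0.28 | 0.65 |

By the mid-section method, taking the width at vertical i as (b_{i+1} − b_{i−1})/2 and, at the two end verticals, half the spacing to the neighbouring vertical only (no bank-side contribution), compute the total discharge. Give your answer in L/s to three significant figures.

1420 L/s

w_1 = (0.75 − 0.32)/2 = 0.215 m; q_1 = 0.59 × 0.26 × 0.215 = 0.03298 m³/s
w_2 = (1.00 − 0.32)/2 = 0.34 m; q_2 = 0.61 × 0.48 × 0.34 = 0.09955 m³/s
w_3 = (2.03 − 0.75)/2 = 0.64 m; q_3 = 0.79 × 0.56 × 0.64 = 0.2831 m³/s
w_4 = (2.44 − 1.00)/2 = 0.72 m; q_4 = 0.89 × 0.90 × 0.72 = 0.5767 m³/s
w_5 = (3.11 − 2.03)/2 = 0.54 m; q_5 = 0.82 × 0.73 × 0.54 = 0.3232 m³/s
w_6 = (3.30 − 2.44)/2 = 0.43 m; q_6 = 0.54 × 0.37 × 0.43 = 0.08591 m³/s
w_7 = (3.30 − 3.11)/2 = 0.095 m; q_7 = 0.65 × 0.28 × 0.095 = 0.01729 m³/s
Q = Σ qᵢ = 1.419 m³/s
= 1.419 × 1000 = 1419 L/s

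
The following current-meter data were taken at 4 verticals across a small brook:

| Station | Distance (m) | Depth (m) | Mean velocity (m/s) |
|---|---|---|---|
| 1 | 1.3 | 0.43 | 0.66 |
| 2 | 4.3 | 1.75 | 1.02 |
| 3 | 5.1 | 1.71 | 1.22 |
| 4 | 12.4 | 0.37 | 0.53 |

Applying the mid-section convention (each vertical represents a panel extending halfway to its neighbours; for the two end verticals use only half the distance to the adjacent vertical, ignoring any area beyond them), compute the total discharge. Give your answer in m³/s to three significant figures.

w_1 = (4.3 − 1.3)/2 = 1.5 m; q_1 = 0.66 × 0.43 × 1.5 = 0.4257 m³/s
w_2 = (5.1 − 1.3)/2 = 1.9 m; q_2 = 1.02 × 1.75 × 1.9 = 3.392 m³/s
w_3 = (12.4 − 4.3)/2 = 4.05 m; q_3 = 1.22 × 1.71 × 4.05 = 8.449 m³/s
w_4 = (12.4 − 5.1)/2 = 3.65 m; q_4 = 0.53 × 0.37 × 3.65 = 0.7158 m³/s
Q = Σ qᵢ = 12.98 m³/s

13.0 m³/s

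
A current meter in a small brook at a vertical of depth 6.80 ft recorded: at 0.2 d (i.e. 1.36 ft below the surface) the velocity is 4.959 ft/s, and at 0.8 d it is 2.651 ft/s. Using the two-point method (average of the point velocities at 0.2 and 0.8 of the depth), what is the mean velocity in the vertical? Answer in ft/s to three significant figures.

3.81 ft/s

v̄ = (4.959 + 2.651) / 2 = 3.805 ft/s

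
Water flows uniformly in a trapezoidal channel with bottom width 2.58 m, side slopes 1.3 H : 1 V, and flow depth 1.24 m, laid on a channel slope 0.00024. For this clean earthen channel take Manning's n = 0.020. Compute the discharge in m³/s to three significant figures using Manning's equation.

A = (b + z·y)·y = (2.58 + 1.3×1.24)×1.24 = 5.198 m²
P = b + 2y√(1+z²) = 2.58 + 2×1.24×√(1+1.3²) = 6.648 m
R = A/P = 5.198/6.648 = 0.7820 m
Q = (1/n)·A·R^(2/3)·S^(1/2) = (1/0.020) × 5.198 × 0.7820^(2/3) × 0.00024^(1/2) = 3.417 m³/s

3.42 m³/s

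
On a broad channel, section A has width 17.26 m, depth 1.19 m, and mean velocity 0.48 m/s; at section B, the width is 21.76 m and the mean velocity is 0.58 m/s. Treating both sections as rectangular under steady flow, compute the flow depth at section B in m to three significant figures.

Q = A₁V₁ = (17.26×1.19) × 0.48 = 9.859 m³/s
d₂ = Q/(b₂ V₂) = 9.859/(21.76×0.58) = 0.7812 m

0.781 m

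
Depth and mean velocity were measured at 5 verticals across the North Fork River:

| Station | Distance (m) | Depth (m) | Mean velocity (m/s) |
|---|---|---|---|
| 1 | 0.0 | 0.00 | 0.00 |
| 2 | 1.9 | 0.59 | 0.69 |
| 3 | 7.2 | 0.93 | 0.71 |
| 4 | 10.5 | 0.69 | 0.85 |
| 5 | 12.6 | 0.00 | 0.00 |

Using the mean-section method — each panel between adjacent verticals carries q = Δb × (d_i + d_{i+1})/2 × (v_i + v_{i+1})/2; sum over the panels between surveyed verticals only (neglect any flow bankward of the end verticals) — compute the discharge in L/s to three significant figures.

Panel 1-2: Δb = 1.9 m, d̄ = (0.00+0.59)/2 = 0.295, v̄ = (0.00+0.69)/2 = 0.345 → q = 1.9×0.295×0.345 = 0.1934 m³/s
Panel 2-3: Δb = 5.3 m, d̄ = (0.59+0.93)/2 = 0.76, v̄ = (0.69+0.71)/2 = 0.7 → q = 5.3×0.76×0.7 = 2.820 m³/s
Panel 3-4: Δb = 3.3 m, d̄ = (0.93+0.69)/2 = 0.81, v̄ = (0.71+0.85)/2 = 0.78 → q = 3.3×0.81×0.78 = 2.085 m³/s
Panel 4-5: Δb = 2.1 m, d̄ = (0.69+0.00)/2 = 0.345, v̄ = (0.85+0.00)/2 = 0.425 → q = 2.1×0.345×0.425 = 0.3079 m³/s
Q = Σ q = 5.406 m³/s
= 5.406 × 1000 = 5406 L/s

5410 L/s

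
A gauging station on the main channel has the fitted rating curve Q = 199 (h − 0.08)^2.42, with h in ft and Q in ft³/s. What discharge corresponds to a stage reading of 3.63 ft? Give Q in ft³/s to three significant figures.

Q = 199 × (3.63 − 0.08)^2.42 = 199 × 3.55^2.42 = 4270 ft³/s

4270 ft³/s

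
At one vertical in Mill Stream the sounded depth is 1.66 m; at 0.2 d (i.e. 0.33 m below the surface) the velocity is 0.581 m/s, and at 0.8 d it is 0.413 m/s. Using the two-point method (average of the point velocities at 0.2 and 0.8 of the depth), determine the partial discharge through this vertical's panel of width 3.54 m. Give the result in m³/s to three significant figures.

2.92 m³/s

v̄ = (0.581 + 0.413) / 2 = 0.4970 m/s
q = v̄ × d × w = 0.4970 × 1.66 × 3.54 = 2.921 m³/s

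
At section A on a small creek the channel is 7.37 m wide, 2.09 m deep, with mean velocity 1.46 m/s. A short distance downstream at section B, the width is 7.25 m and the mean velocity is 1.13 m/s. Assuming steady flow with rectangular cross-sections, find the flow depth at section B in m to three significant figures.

2.75 m

Q = A₁V₁ = (7.37×2.09) × 1.46 = 22.49 m³/s
d₂ = Q/(b₂ V₂) = 22.49/(7.25×1.13) = 2.745 m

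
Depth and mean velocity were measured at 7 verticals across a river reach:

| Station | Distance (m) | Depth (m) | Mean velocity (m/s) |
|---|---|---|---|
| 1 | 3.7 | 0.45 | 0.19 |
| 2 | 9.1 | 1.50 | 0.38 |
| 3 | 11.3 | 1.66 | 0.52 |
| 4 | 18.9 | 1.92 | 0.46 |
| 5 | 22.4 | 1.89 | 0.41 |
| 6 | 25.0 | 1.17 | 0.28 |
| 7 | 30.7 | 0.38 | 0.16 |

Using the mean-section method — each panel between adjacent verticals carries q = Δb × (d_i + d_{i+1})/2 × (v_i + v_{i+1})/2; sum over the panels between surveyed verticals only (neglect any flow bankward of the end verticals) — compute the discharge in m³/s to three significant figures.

Panel 1-2: Δb = 5.4 m, d̄ = (0.45+1.50)/2 = 0.975, v̄ = (0.19+0.38)/2 = 0.285 → q = 5.4×0.975×0.285 = 1.501 m³/s
Panel 2-3: Δb = 2.2 m, d̄ = (1.50+1.66)/2 = 1.58, v̄ = (0.38+0.52)/2 = 0.45 → q = 2.2×1.58×0.45 = 1.564 m³/s
Panel 3-4: Δb = 7.6 m, d̄ = (1.66+1.92)/2 = 1.79, v̄ = (0.52+0.46)/2 = 0.49 → q = 7.6×1.79×0.49 = 6.666 m³/s
Panel 4-5: Δb = 3.5 m, d̄ = (1.92+1.89)/2 = 1.905, v̄ = (0.46+0.41)/2 = 0.435 → q = 3.5×1.905×0.435 = 2.900 m³/s
Panel 5-6: Δb = 2.6 m, d̄ = (1.89+1.17)/2 = 1.53, v̄ = (0.41+0.28)/2 = 0.345 → q = 2.6×1.53×0.345 = 1.372 m³/s
Panel 6-7: Δb = 5.7 m, d̄ = (1.17+0.38)/2 = 0.775, v̄ = (0.28+0.16)/2 = 0.22 → q = 5.7×0.775×0.22 = 0.9719 m³/s
Q = Σ q = 14.98 m³/s

15.0 m³/s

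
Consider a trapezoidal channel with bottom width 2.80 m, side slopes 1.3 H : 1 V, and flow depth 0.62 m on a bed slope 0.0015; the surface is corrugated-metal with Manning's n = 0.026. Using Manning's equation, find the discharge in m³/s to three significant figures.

1.99 m³/s

A = (b + z·y)·y = (2.80 + 1.3×0.62)×0.62 = 2.236 m²
P = b + 2y√(1+z²) = 2.80 + 2×0.62×√(1+1.3²) = 4.834 m
R = A/P = 2.236/4.834 = 0.4625 m
Q = (1/n)·A·R^(2/3)·S^(1/2) = (1/0.026) × 2.236 × 0.4625^(2/3) × 0.0015^(1/2) = 1.992 m³/s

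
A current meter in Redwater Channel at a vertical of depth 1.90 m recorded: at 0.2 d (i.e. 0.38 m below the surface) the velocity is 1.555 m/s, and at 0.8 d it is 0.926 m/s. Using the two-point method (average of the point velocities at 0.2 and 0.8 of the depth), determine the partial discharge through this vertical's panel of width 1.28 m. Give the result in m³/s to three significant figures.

v̄ = (1.555 + 0.926) / 2 = 1.241 m/s
q = v̄ × d × w = 1.241 × 1.90 × 1.28 = 3.017 m³/s

3.02 m³/s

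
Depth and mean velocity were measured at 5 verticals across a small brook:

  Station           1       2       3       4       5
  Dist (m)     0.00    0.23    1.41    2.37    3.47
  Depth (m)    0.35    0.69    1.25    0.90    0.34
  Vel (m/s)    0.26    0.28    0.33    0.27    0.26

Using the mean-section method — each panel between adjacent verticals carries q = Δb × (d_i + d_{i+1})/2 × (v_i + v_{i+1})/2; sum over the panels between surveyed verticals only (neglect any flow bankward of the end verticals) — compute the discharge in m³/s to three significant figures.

Panel 1-2: Δb = 0.23 m, d̄ = (0.35+0.69)/2 = 0.52, v̄ = (0.26+0.28)/2 = 0.27 → q = 0.23×0.52×0.27 = 0.03229 m³/s
Panel 2-3: Δb = 1.18 m, d̄ = (0.69+1.25)/2 = 0.97, v̄ = (0.28+0.33)/2 = 0.305 → q = 1.18×0.97×0.305 = 0.3491 m³/s
Panel 3-4: Δb = 0.96 m, d̄ = (1.25+0.90)/2 = 1.075, v̄ = (0.33+0.27)/2 = 0.3 → q = 0.96×1.075×0.3 = 0.3096 m³/s
Panel 4-5: Δb = 1.1 m, d̄ = (0.90+0.34)/2 = 0.62, v̄ = (0.27+0.26)/2 = 0.265 → q = 1.1×0.62×0.265 = 0.1807 m³/s
Q = Σ q = 0.8717 m³/s

0.872 m³/s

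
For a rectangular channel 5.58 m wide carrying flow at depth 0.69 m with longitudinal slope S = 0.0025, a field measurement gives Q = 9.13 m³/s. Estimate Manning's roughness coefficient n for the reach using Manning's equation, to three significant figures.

A = b·y = 5.58 × 0.69 = 3.850 m²
P = b + 2y = 5.58 + 2×0.69 = 6.960 m
R = A/P = 3.850/6.960 = 0.5532 m
n = (1/Q)·A·R^(2/3)·S^(1/2) = (1/9.13) × 3.850 × 0.6739 × 0.05000 = 0.01421

0.0142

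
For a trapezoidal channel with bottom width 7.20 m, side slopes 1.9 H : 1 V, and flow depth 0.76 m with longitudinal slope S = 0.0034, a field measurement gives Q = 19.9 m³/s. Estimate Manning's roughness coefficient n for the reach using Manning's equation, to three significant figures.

A = (b + z·y)·y = (7.20 + 1.9×0.76)×0.76 = 6.569 m²
P = b + 2y√(1+z²) = 7.20 + 2×0.76×√(1+1.9²) = 10.46 m
R = A/P = 6.569/10.46 = 0.6278 m
n = (1/Q)·A·R^(2/3)·S^(1/2) = (1/19.9) × 6.569 × 0.7332 × 0.05831 = 0.01411

0.0141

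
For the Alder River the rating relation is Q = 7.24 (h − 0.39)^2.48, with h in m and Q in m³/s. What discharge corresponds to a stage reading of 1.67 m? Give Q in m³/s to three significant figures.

Q = 7.24 × (1.67 − 0.39)^2.48 = 7.24 × 1.28^2.48 = 13.35 m³/s

13.4 m³/s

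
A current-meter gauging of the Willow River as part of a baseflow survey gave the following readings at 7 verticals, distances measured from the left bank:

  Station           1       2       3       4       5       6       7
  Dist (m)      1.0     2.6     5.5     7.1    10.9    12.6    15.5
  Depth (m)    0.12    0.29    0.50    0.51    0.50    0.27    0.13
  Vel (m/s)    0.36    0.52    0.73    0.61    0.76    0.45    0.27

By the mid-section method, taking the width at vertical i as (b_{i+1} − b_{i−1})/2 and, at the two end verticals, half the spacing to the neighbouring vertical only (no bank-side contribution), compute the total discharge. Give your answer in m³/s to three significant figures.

3.41 m³/s

w_1 = (2.6 − 1.0)/2 = 0.8 m; q_1 = 0.36 × 0.12 × 0.8 = 0.03456 m³/s
w_2 = (5.5 − 1.0)/2 = 2.25 m; q_2 = 0.52 × 0.29 × 2.25 = 0.3393 m³/s
w_3 = (7.1 − 2.6)/2 = 2.25 m; q_3 = 0.73 × 0.50 × 2.25 = 0.8213 m³/s
w_4 = (10.9 − 5.5)/2 = 2.7 m; q_4 = 0.61 × 0.51 × 2.7 = 0.8400 m³/s
w_5 = (12.6 − 7.1)/2 = 2.75 m; q_5 = 0.76 × 0.50 × 2.75 = 1.045 m³/s
w_6 = (15.5 − 10.9)/2 = 2.3 m; q_6 = 0.45 × 0.27 × 2.3 = 0.2795 m³/s
w_7 = (15.5 − 12.6)/2 = 1.45 m; q_7 = 0.27 × 0.13 × 1.45 = 0.05090 m³/s
Q = Σ qᵢ = 3.410 m³/s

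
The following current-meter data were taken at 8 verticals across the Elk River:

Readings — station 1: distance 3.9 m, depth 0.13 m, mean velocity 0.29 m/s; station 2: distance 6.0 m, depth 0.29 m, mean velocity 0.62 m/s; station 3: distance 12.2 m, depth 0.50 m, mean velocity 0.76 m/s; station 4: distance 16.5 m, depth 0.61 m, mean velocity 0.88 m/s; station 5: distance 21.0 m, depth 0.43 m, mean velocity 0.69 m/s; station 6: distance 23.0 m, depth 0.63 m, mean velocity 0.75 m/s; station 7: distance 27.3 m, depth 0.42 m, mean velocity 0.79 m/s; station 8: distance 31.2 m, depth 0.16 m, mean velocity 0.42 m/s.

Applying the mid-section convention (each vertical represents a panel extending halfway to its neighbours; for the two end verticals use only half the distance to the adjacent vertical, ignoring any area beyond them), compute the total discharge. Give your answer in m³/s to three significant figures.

9.09 m³/s

w_1 = (6.0 − 3.9)/2 = 1.05 m; q_1 = 0.29 × 0.13 × 1.05 = 0.03959 m³/s
w_2 = (12.2 − 3.9)/2 = 4.15 m; q_2 = 0.62 × 0.29 × 4.15 = 0.7462 m³/s
w_3 = (16.5 − 6.0)/2 = 5.25 m; q_3 = 0.76 × 0.50 × 5.25 = 1.995 m³/s
w_4 = (21.0 − 12.2)/2 = 4.4 m; q_4 = 0.88 × 0.61 × 4.4 = 2.362 m³/s
w_5 = (23.0 − 16.5)/2 = 3.25 m; q_5 = 0.69 × 0.43 × 3.25 = 0.9643 m³/s
w_6 = (27.3 − 21.0)/2 = 3.15 m; q_6 = 0.75 × 0.63 × 3.15 = 1.488 m³/s
w_7 = (31.2 − 23.0)/2 = 4.1 m; q_7 = 0.79 × 0.42 × 4.1 = 1.360 m³/s
w_8 = (31.2 − 27.3)/2 = 1.95 m; q_8 = 0.42 × 0.16 × 1.95 = 0.1310 m³/s
Q = Σ qᵢ = 9.087 m³/s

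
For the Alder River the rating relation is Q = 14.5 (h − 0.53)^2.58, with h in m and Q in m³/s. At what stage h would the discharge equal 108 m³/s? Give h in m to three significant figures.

h − h₀ = (Q/C)^(1/b) = (108/14.5)^(1/2.58) = 2.178 m
h = 0.53 + 2.178 = 2.708 m

2.71 m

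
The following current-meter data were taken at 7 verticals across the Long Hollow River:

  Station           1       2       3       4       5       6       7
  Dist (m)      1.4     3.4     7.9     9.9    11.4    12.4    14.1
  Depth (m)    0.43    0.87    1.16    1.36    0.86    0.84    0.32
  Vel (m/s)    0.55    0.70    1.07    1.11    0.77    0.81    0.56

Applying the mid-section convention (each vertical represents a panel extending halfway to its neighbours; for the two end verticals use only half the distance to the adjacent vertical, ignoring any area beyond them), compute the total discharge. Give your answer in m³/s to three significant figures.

10.8 m³/s

w_1 = (3.4 − 1.4)/2 = 1 m; q_1 = 0.55 × 0.43 × 1 = 0.2365 m³/s
w_2 = (7.9 − 1.4)/2 = 3.25 m; q_2 = 0.70 × 0.87 × 3.25 = 1.979 m³/s
w_3 = (9.9 − 3.4)/2 = 3.25 m; q_3 = 1.07 × 1.16 × 3.25 = 4.034 m³/s
w_4 = (11.4 − 7.9)/2 = 1.75 m; q_4 = 1.11 × 1.36 × 1.75 = 2.642 m³/s
w_5 = (12.4 − 9.9)/2 = 1.25 m; q_5 = 0.77 × 0.86 × 1.25 = 0.8278 m³/s
w_6 = (14.1 − 11.4)/2 = 1.35 m; q_6 = 0.81 × 0.84 × 1.35 = 0.9185 m³/s
w_7 = (14.1 − 12.4)/2 = 0.85 m; q_7 = 0.56 × 0.32 × 0.85 = 0.1523 m³/s
Q = Σ qᵢ = 10.79 m³/s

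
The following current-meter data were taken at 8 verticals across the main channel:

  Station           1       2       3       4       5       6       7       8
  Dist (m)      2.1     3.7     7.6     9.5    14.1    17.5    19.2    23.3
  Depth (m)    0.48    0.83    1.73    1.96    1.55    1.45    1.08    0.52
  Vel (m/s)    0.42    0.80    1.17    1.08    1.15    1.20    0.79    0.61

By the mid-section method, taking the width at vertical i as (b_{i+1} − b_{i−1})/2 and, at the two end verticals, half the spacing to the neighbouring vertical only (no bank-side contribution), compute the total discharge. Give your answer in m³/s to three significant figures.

w_1 = (3.7 − 2.1)/2 = 0.8 m; q_1 = 0.42 × 0.48 × 0.8 = 0.1613 m³/s
w_2 = (7.6 − 2.1)/2 = 2.75 m; q_2 = 0.80 × 0.83 × 2.75 = 1.826 m³/s
w_3 = (9.5 − 3.7)/2 = 2.9 m; q_3 = 1.17 × 1.73 × 2.9 = 5.870 m³/s
w_4 = (14.1 − 7.6)/2 = 3.25 m; q_4 = 1.08 × 1.96 × 3.25 = 6.880 m³/s
w_5 = (17.5 − 9.5)/2 = 4 m; q_5 = 1.15 × 1.55 × 4 = 7.130 m³/s
w_6 = (19.2 − 14.1)/2 = 2.55 m; q_6 = 1.20 × 1.45 × 2.55 = 4.437 m³/s
w_7 = (23.3 − 17.5)/2 = 2.9 m; q_7 = 0.79 × 1.08 × 2.9 = 2.474 m³/s
w_8 = (23.3 − 19.2)/2 = 2.05 m; q_8 = 0.61 × 0.52 × 2.05 = 0.6503 m³/s
Q = Σ qᵢ = 29.43 m³/s

29.4 m³/s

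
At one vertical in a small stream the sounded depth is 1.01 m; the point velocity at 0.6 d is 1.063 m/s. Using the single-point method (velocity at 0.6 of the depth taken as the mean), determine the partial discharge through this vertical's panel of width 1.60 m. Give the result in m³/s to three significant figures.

1.72 m³/s

v̄ = v₀.₆ = 1.063 m/s
q = v̄ × d × w = 1.063 × 1.01 × 1.60 = 1.718 m³/s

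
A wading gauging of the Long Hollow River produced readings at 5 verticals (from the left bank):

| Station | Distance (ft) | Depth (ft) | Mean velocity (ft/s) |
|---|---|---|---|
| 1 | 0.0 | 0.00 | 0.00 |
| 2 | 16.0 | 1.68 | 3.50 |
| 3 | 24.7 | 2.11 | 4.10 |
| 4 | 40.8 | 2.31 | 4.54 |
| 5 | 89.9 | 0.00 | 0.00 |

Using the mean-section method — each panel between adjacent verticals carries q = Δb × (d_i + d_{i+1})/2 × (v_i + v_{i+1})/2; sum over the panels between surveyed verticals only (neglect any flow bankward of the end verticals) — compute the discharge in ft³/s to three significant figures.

369 ft³/s

Panel 1-2: Δb = 16 ft, d̄ = (0.00+1.68)/2 = 0.84, v̄ = (0.00+3.50)/2 = 1.75 → q = 16×0.84×1.75 = 23.52 ft³/s
Panel 2-3: Δb = 8.7 ft, d̄ = (1.68+2.11)/2 = 1.895, v̄ = (3.50+4.10)/2 = 3.8 → q = 8.7×1.895×3.8 = 62.65 ft³/s
Panel 3-4: Δb = 16.1 ft, d̄ = (2.11+2.31)/2 = 2.21, v̄ = (4.10+4.54)/2 = 4.32 → q = 16.1×2.21×4.32 = 153.7 ft³/s
Panel 4-5: Δb = 49.1 ft, d̄ = (2.31+0.00)/2 = 1.155, v̄ = (4.54+0.00)/2 = 2.27 → q = 49.1×1.155×2.27 = 128.7 ft³/s
Q = Σ q = 368.6 ft³/s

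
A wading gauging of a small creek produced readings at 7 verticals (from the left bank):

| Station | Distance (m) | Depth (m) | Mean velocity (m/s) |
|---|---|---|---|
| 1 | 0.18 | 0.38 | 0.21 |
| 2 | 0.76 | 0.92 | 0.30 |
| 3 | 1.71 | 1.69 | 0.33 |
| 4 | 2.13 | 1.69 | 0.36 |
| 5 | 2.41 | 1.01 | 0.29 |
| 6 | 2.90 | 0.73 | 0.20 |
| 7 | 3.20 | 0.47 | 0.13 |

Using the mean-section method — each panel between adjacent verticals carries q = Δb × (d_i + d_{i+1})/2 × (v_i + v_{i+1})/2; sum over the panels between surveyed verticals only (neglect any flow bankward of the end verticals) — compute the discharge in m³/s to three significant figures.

0.989 m³/s

Panel 1-2: Δb = 0.58 m, d̄ = (0.38+0.92)/2 = 0.65, v̄ = (0.21+0.30)/2 = 0.255 → q = 0.58×0.65×0.255 = 0.09614 m³/s
Panel 2-3: Δb = 0.95 m, d̄ = (0.92+1.69)/2 = 1.305, v̄ = (0.30+0.33)/2 = 0.315 → q = 0.95×1.305×0.315 = 0.3905 m³/s
Panel 3-4: Δb = 0.42 m, d̄ = (1.69+1.69)/2 = 1.69, v̄ = (0.33+0.36)/2 = 0.345 → q = 0.42×1.69×0.345 = 0.2449 m³/s
Panel 4-5: Δb = 0.28 m, d̄ = (1.69+1.01)/2 = 1.35, v̄ = (0.36+0.29)/2 = 0.325 → q = 0.28×1.35×0.325 = 0.1229 m³/s
Panel 5-6: Δb = 0.49 m, d̄ = (1.01+0.73)/2 = 0.87, v̄ = (0.29+0.20)/2 = 0.245 → q = 0.49×0.87×0.245 = 0.1044 m³/s
Panel 6-7: Δb = 0.3 m, d̄ = (0.73+0.47)/2 = 0.6, v̄ = (0.20+0.13)/2 = 0.165 → q = 0.3×0.6×0.165 = 0.02970 m³/s
Q = Σ q = 0.9885 m³/s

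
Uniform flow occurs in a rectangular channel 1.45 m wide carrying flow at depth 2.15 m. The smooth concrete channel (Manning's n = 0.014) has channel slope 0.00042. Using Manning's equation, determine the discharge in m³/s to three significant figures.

A = b·y = 1.45 × 2.15 = 3.118 m²
P = b + 2y = 1.45 + 2×2.15 = 5.750 m
R = A/P = 3.118/5.750 = 0.5422 m
Q = (1/n)·A·R^(2/3)·S^(1/2) = (1/0.014) × 3.118 × 0.5422^(2/3) × 0.00042^(1/2) = 3.034 m³/s

3.03 m³/s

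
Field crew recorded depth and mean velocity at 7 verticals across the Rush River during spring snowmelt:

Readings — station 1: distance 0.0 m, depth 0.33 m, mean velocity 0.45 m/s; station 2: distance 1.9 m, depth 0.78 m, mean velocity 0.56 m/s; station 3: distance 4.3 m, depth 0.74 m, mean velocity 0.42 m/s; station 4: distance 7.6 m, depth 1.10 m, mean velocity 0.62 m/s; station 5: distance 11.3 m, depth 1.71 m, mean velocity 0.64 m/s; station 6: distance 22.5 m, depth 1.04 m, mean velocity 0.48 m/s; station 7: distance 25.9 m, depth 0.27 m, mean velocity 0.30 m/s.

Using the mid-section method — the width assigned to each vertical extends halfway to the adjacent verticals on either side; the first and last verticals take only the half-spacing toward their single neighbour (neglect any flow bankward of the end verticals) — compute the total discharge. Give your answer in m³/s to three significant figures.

16.3 m³/s

w_1 = (1.9 − 0.0)/2 = 0.95 m; q_1 = 0.45 × 0.33 × 0.95 = 0.1411 m³/s
w_2 = (4.3 − 0.0)/2 = 2.15 m; q_2 = 0.56 × 0.78 × 2.15 = 0.9391 m³/s
w_3 = (7.6 − 1.9)/2 = 2.85 m; q_3 = 0.42 × 0.74 × 2.85 = 0.8858 m³/s
w_4 = (11.3 − 4.3)/2 = 3.5 m; q_4 = 0.62 × 1.10 × 3.5 = 2.387 m³/s
w_5 = (22.5 − 7.6)/2 = 7.45 m; q_5 = 0.64 × 1.71 × 7.45 = 8.153 m³/s
w_6 = (25.9 − 11.3)/2 = 7.3 m; q_6 = 0.48 × 1.04 × 7.3 = 3.644 m³/s
w_7 = (25.9 − 22.5)/2 = 1.7 m; q_7 = 0.30 × 0.27 × 1.7 = 0.1377 m³/s
Q = Σ qᵢ = 16.29 m³/s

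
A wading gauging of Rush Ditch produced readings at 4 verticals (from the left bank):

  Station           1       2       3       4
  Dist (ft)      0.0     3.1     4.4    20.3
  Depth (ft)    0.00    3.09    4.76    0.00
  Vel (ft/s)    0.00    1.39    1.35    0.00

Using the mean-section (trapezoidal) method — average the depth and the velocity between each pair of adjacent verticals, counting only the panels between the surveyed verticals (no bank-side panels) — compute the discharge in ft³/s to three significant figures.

Panel 1-2: Δb = 3.1 ft, d̄ = (0.00+3.09)/2 = 1.545, v̄ = (0.00+1.39)/2 = 0.695 → q = 3.1×1.545×0.695 = 3.329 ft³/s
Panel 2-3: Δb = 1.3 ft, d̄ = (3.09+4.76)/2 = 3.925, v̄ = (1.39+1.35)/2 = 1.37 → q = 1.3×3.925×1.37 = 6.990 ft³/s
Panel 3-4: Δb = 15.9 ft, d̄ = (4.76+0.00)/2 = 2.38, v̄ = (1.35+0.00)/2 = 0.675 → q = 15.9×2.38×0.675 = 25.54 ft³/s
Q = Σ q = 35.86 ft³/s

35.9 ft³/s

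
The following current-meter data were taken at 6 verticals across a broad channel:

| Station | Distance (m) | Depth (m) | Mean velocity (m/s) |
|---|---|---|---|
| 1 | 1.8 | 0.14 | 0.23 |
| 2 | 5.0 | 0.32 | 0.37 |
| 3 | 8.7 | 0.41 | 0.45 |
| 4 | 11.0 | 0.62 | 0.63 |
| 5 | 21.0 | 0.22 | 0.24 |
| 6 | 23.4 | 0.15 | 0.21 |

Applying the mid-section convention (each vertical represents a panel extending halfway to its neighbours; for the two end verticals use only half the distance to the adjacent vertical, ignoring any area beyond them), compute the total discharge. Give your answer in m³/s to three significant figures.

3.78 m³/s

w_1 = (5.0 − 1.8)/2 = 1.6 m; q_1 = 0.23 × 0.14 × 1.6 = 0.05152 m³/s
w_2 = (8.7 − 1.8)/2 = 3.45 m; q_2 = 0.37 × 0.32 × 3.45 = 0.4085 m³/s
w_3 = (11.0 − 5.0)/2 = 3 m; q_3 = 0.45 × 0.41 × 3 = 0.5535 m³/s
w_4 = (21.0 − 8.7)/2 = 6.15 m; q_4 = 0.63 × 0.62 × 6.15 = 2.402 m³/s
w_5 = (23.4 − 11.0)/2 = 6.2 m; q_5 = 0.24 × 0.22 × 6.2 = 0.3274 m³/s
w_6 = (23.4 − 21.0)/2 = 1.2 m; q_6 = 0.21 × 0.15 × 1.2 = 0.03780 m³/s
Q = Σ qᵢ = 3.781 m³/s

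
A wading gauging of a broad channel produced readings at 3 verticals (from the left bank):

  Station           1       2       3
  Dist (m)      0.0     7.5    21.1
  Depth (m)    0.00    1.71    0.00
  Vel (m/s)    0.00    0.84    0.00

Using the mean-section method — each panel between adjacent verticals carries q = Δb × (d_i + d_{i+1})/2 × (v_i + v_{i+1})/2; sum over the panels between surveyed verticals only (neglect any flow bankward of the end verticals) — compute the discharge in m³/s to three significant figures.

Panel 1-2: Δb = 7.5 m, d̄ = (0.00+1.71)/2 = 0.855, v̄ = (0.00+0.84)/2 = 0.42 → q = 7.5×0.855×0.42 = 2.693 m³/s
Panel 2-3: Δb = 13.6 m, d̄ = (1.71+0.00)/2 = 0.855, v̄ = (0.84+0.00)/2 = 0.42 → q = 13.6×0.855×0.42 = 4.884 m³/s
Q = Σ q = 7.577 m³/s

7.58 m³/s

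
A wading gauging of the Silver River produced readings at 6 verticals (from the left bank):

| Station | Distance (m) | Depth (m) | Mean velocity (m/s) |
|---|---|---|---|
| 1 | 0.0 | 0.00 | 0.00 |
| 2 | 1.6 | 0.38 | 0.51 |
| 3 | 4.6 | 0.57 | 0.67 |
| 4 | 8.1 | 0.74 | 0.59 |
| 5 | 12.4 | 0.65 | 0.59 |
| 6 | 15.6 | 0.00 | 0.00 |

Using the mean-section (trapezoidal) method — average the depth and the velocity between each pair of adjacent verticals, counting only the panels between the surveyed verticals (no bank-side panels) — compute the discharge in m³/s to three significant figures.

Panel 1-2: Δb = 1.6 m, d̄ = (0.00+0.38)/2 = 0.19, v̄ = (0.00+0.51)/2 = 0.255 → q = 1.6×0.19×0.255 = 0.07752 m³/s
Panel 2-3: Δb = 3 m, d̄ = (0.38+0.57)/2 = 0.475, v̄ = (0.51+0.67)/2 = 0.59 → q = 3×0.475×0.59 = 0.8408 m³/s
Panel 3-4: Δb = 3.5 m, d̄ = (0.57+0.74)/2 = 0.655, v̄ = (0.67+0.59)/2 = 0.63 → q = 3.5×0.655×0.63 = 1.444 m³/s
Panel 4-5: Δb = 4.3 m, d̄ = (0.74+0.65)/2 = 0.695, v̄ = (0.59+0.59)/2 = 0.59 → q = 4.3×0.695×0.59 = 1.763 m³/s
Panel 5-6: Δb = 3.2 m, d̄ = (0.65+0.00)/2 = 0.325, v̄ = (0.59+0.00)/2 = 0.295 → q = 3.2×0.325×0.295 = 0.3068 m³/s
Q = Σ q = 4.433 m³/s

4.43 m³/s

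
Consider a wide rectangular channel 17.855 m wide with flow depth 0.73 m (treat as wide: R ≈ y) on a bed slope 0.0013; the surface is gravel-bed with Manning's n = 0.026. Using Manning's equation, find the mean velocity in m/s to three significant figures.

A = b·y = 17.855 × 0.73 = 13.03 m²
Wide channel: R ≈ y = 0.73 m
Q = (1/n)·A·R^(2/3)·S^(1/2) = (1/0.026) × 13.03 × 0.7300^(2/3) × 0.0013^(1/2) = 14.65 m³/s
V = Q/A = 14.65/13.03 = 1.124 m/s

1.12 m/s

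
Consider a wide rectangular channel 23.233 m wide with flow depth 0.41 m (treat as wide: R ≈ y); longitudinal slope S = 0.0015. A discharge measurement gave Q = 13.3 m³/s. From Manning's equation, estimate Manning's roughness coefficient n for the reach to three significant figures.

0.0153

A = b·y = 23.233 × 0.41 = 9.526 m²
Wide channel: R ≈ y = 0.41 m
n = (1/Q)·A·R^(2/3)·S^(1/2) = (1/13.3) × 9.526 × 0.5519 × 0.03873 = 0.01531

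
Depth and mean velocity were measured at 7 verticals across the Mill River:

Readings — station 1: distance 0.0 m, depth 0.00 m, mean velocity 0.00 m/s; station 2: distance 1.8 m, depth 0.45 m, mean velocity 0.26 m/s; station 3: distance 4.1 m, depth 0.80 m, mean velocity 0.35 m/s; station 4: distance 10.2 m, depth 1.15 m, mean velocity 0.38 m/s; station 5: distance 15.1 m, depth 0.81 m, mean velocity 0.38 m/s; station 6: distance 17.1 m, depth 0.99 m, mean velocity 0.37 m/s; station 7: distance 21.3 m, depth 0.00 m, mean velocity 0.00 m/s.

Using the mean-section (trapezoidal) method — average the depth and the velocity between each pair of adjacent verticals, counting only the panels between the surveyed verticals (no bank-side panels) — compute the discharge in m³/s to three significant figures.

Panel 1-2: Δb = 1.8 m, d̄ = (0.00+0.45)/2 = 0.225, v̄ = (0.00+0.26)/2 = 0.13 → q = 1.8×0.225×0.13 = 0.05265 m³/s
Panel 2-3: Δb = 2.3 m, d̄ = (0.45+0.80)/2 = 0.625, v̄ = (0.26+0.35)/2 = 0.305 → q = 2.3×0.625×0.305 = 0.4384 m³/s
Panel 3-4: Δb = 6.1 m, d̄ = (0.80+1.15)/2 = 0.975, v̄ = (0.35+0.38)/2 = 0.365 → q = 6.1×0.975×0.365 = 2.171 m³/s
Panel 4-5: Δb = 4.9 m, d̄ = (1.15+0.81)/2 = 0.98, v̄ = (0.38+0.38)/2 = 0.38 → q = 4.9×0.98×0.38 = 1.825 m³/s
Panel 5-6: Δb = 2 m, d̄ = (0.81+0.99)/2 = 0.9, v̄ = (0.38+0.37)/2 = 0.375 → q = 2×0.9×0.375 = 0.6750 m³/s
Panel 6-7: Δb = 4.2 m, d̄ = (0.99+0.00)/2 = 0.495, v̄ = (0.37+0.00)/2 = 0.185 → q = 4.2×0.495×0.185 = 0.3846 m³/s
Q = Σ q = 5.546 m³/s

5.55 m³/s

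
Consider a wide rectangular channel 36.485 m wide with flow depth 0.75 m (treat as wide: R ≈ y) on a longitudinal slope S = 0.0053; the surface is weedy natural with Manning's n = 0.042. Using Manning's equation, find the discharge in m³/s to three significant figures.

A = b·y = 36.485 × 0.75 = 27.36 m²
Wide channel: R ≈ y = 0.75 m
Q = (1/n)·A·R^(2/3)·S^(1/2) = (1/0.042) × 27.36 × 0.7500^(2/3) × 0.0053^(1/2) = 39.15 m³/s

39.2 m³/s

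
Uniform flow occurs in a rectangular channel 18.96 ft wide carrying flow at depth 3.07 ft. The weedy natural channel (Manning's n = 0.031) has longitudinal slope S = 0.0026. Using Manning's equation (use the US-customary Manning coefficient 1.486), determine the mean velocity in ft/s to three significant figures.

A = b·y = 18.96 × 3.07 = 58.21 ft²
P = b + 2y = 18.96 + 2×3.07 = 25.10 ft
R = A/P = 58.21/25.10 = 2.319 ft
Q = (1.486/n)·A·R^(2/3)·S^(1/2) = (1.486/0.031) × 58.21 × 2.319^(2/3) × 0.0026^(1/2) = 249.3 ft³/s
V = Q/A = 249.3/58.21 = 4.282 ft/s

4.28 ft/s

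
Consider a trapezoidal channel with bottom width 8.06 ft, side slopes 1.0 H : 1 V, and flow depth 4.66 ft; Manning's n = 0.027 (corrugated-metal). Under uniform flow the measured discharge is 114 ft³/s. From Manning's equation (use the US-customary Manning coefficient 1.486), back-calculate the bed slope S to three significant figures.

0.000311

A = (b + z·y)·y = (8.06 + 1.0×4.66)×4.66 = 59.28 ft²
P = b + 2y√(1+z²) = 8.06 + 2×4.66×√(1+1.0²) = 21.24 ft
R = A/P = 59.28/21.24 = 2.791 ft
S = (Q·n / (1.486·A·R^(2/3)))² = (114×0.027 / (1.486×59.28×1.982))² = 0.0003108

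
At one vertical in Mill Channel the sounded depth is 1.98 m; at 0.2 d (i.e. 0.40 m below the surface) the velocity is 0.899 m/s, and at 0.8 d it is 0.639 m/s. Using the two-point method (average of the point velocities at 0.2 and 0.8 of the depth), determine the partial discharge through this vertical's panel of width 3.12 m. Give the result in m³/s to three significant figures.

4.75 m³/s

v̄ = (0.899 + 0.639) / 2 = 0.7690 m/s
q = v̄ × d × w = 0.7690 × 1.98 × 3.12 = 4.751 m³/s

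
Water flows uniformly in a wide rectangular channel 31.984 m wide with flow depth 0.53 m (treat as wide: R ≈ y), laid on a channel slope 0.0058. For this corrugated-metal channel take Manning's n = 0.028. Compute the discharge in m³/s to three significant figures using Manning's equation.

30.2 m³/s

A = b·y = 31.984 × 0.53 = 16.95 m²
Wide channel: R ≈ y = 0.53 m
Q = (1/n)·A·R^(2/3)·S^(1/2) = (1/0.028) × 16.95 × 0.5300^(2/3) × 0.0058^(1/2) = 30.20 m³/s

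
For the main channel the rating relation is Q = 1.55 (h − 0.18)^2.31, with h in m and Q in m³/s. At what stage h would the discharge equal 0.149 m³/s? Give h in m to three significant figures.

h − h₀ = (Q/C)^(1/b) = (0.149/1.55)^(1/2.31) = 0.3628 m
h = 0.18 + 0.3628 = 0.5428 m

0.543 m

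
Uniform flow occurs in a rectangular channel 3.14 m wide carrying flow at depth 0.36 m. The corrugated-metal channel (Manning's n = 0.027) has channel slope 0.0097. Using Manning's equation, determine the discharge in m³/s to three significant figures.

A = b·y = 3.14 × 0.36 = 1.130 m²
P = b + 2y = 3.14 + 2×0.36 = 3.860 m
R = A/P = 1.130/3.860 = 0.2928 m
Q = (1/n)·A·R^(2/3)·S^(1/2) = (1/0.027) × 1.130 × 0.2928^(2/3) × 0.0097^(1/2) = 1.818 m³/s

1.82 m³/s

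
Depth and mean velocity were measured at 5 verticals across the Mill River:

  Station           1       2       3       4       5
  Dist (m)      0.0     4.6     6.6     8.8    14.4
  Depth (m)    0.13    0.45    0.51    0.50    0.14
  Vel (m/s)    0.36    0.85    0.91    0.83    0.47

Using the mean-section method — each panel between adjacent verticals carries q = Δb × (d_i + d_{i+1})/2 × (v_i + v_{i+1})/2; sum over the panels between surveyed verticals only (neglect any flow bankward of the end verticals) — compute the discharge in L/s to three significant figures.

3780 L/s

Panel 1-2: Δb = 4.6 m, d̄ = (0.13+0.45)/2 = 0.29, v̄ = (0.36+0.85)/2 = 0.605 → q = 4.6×0.29×0.605 = 0.8071 m³/s
Panel 2-3: Δb = 2 m, d̄ = (0.45+0.51)/2 = 0.48, v̄ = (0.85+0.91)/2 = 0.88 → q = 2×0.48×0.88 = 0.8448 m³/s
Panel 3-4: Δb = 2.2 m, d̄ = (0.51+0.50)/2 = 0.505, v̄ = (0.91+0.83)/2 = 0.87 → q = 2.2×0.505×0.87 = 0.9666 m³/s
Panel 4-5: Δb = 5.6 m, d̄ = (0.50+0.14)/2 = 0.32, v̄ = (0.83+0.47)/2 = 0.65 → q = 5.6×0.32×0.65 = 1.165 m³/s
Q = Σ q = 3.783 m³/s
= 3.783 × 1000 = 3783 L/s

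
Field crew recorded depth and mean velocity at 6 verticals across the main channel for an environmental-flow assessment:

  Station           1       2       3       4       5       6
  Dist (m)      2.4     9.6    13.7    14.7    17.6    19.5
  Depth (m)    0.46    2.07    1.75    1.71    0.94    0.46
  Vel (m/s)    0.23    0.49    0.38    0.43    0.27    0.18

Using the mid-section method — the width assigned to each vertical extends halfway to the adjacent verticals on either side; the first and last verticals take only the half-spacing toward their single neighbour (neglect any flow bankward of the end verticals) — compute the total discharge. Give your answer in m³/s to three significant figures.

w_1 = (9.6 − 2.4)/2 = 3.6 m; q_1 = 0.23 × 0.46 × 3.6 = 0.3809 m³/s
w_2 = (13.7 − 2.4)/2 = 5.65 m; q_2 = 0.49 × 2.07 × 5.65 = 5.731 m³/s
w_3 = (14.7 − 9.6)/2 = 2.55 m; q_3 = 0.38 × 1.75 × 2.55 = 1.696 m³/s
w_4 = (17.6 − 13.7)/2 = 1.95 m; q_4 = 0.43 × 1.71 × 1.95 = 1.434 m³/s
w_5 = (19.5 − 14.7)/2 = 2.4 m; q_5 = 0.27 × 0.94 × 2.4 = 0.6091 m³/s
w_6 = (19.5 − 17.6)/2 = 0.95 m; q_6 = 0.18 × 0.46 × 0.95 = 0.07866 m³/s
Q = Σ qᵢ = 9.929 m³/s

9.93 m³/s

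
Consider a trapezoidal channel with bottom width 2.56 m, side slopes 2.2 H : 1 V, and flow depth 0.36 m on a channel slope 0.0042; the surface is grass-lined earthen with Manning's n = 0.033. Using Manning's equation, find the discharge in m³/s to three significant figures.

A = (b + z·y)·y = (2.56 + 2.2×0.36)×0.36 = 1.207 m²
P = b + 2y√(1+z²) = 2.56 + 2×0.36×√(1+2.2²) = 4.300 m
R = A/P = 1.207/4.300 = 0.2806 m
Q = (1/n)·A·R^(2/3)·S^(1/2) = (1/0.033) × 1.207 × 0.2806^(2/3) × 0.0042^(1/2) = 1.016 m³/s

1.02 m³/s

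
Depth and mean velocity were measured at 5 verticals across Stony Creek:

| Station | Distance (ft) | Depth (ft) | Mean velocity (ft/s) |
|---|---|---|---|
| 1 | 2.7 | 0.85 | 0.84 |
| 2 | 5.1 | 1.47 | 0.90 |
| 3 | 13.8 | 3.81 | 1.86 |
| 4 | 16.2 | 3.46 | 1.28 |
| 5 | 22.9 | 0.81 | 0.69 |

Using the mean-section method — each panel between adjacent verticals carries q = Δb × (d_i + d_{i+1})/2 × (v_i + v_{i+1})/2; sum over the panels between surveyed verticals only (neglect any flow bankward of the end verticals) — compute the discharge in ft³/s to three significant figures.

61.9 ft³/s

Panel 1-2: Δb = 2.4 ft, d̄ = (0.85+1.47)/2 = 1.16, v̄ = (0.84+0.90)/2 = 0.87 → q = 2.4×1.16×0.87 = 2.422 ft³/s
Panel 2-3: Δb = 8.7 ft, d̄ = (1.47+3.81)/2 = 2.64, v̄ = (0.90+1.86)/2 = 1.38 → q = 8.7×2.64×1.38 = 31.70 ft³/s
Panel 3-4: Δb = 2.4 ft, d̄ = (3.81+3.46)/2 = 3.635, v̄ = (1.86+1.28)/2 = 1.57 → q = 2.4×3.635×1.57 = 13.70 ft³/s
Panel 4-5: Δb = 6.7 ft, d̄ = (3.46+0.81)/2 = 2.135, v̄ = (1.28+0.69)/2 = 0.985 → q = 6.7×2.135×0.985 = 14.09 ft³/s
Q = Σ q = 61.90 ft³/s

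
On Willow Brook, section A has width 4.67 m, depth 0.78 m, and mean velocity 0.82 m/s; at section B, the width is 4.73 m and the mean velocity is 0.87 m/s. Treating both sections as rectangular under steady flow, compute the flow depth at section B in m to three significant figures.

0.726 m

Q = A₁V₁ = (4.67×0.78) × 0.82 = 2.987 m³/s
d₂ = Q/(b₂ V₂) = 2.987/(4.73×0.87) = 0.7258 m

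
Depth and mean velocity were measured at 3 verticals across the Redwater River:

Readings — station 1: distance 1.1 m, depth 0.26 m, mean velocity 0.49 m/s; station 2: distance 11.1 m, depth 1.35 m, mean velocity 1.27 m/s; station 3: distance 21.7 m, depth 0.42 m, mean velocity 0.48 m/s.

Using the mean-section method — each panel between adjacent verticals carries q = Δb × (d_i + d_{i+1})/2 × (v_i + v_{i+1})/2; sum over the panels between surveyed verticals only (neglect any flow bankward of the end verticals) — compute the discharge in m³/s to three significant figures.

15.3 m³/s

Panel 1-2: Δb = 10 m, d̄ = (0.26+1.35)/2 = 0.805, v̄ = (0.49+1.27)/2 = 0.88 → q = 10×0.805×0.88 = 7.084 m³/s
Panel 2-3: Δb = 10.6 m, d̄ = (1.35+0.42)/2 = 0.885, v̄ = (1.27+0.48)/2 = 0.875 → q = 10.6×0.885×0.875 = 8.208 m³/s
Q = Σ q = 15.29 m³/s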